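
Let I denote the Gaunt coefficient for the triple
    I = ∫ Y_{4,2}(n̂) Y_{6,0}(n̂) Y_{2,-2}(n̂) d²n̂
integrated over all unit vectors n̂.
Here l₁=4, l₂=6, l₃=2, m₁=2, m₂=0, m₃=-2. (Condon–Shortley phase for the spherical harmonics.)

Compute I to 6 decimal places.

Rules hold: Σm=0, L=12 even, 2≤2≤10.
N = 9·13·5 = 585
Δ = 8!·0!·4!/13! = 1/6435
Racah Σ t=4..4: t=4:+1/2304 = 1/2304
⇒ 3j(4 6 2; 0 0 0)² = 5/143, sgn +1
Racah Σ t=2..2: t=2:+1/34560 = 1/34560
⇒ 3j(4 6 2; 2 0 -2)² = 1/429, sgn +1
4πI² = N·(3j₀)²·(3jₘ)² = 75/1573
I = +1·√(0.0476796/4π) = 0.06159725

0.061597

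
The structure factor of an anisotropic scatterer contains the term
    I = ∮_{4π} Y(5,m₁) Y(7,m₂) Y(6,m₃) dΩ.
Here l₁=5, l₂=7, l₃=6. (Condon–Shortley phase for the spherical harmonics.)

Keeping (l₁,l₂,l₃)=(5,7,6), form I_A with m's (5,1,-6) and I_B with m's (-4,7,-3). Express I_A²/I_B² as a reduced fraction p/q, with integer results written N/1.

25/546

l's match ⇒ only the (l;m) 3-j factors differ between A and B.
A: triangle coeff Δ(5,7,6) = 1/174594420; Σ_t [0,0]: t=0:+1/696729600 = 1/696729600; (3j)²=5/8398 [(5 7 6; 5 1 -6)], sign=+1
B: triangle coeff Δ(5,7,6) = 1/174594420; Σ_t [6,6]: t=6:+1/174182400 = 1/174182400; (3j)²=21/1615 [(5 7 6; -4 7 -3)], sign=-1
I_A²/I_B² = (5/8398)/(21/1615) = 25/546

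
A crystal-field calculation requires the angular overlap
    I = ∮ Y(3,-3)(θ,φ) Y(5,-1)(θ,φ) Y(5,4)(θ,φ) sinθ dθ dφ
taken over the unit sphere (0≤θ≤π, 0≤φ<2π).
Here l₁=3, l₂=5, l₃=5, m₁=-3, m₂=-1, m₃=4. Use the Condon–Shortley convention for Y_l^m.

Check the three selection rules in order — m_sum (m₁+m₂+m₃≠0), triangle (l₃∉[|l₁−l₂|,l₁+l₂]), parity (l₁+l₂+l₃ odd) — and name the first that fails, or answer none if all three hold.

m₁+m₂+m₃ = -3 − 1 + 4 = 0  ✓
triangle: |3−5|=2 ≤ l₃=5 ≤ 3+5=8  ✓
parity: l₁+l₂+l₃ = 13 is odd  ✗

parity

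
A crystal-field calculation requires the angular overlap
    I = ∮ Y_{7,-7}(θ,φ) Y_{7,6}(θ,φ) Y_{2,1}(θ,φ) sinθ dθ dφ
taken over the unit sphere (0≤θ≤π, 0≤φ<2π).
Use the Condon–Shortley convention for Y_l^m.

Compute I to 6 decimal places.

-0.170036

m-sum 0 ✓  L=16 even ✓  0≤2≤14 ✓
Π(2lᵢ+1) = 15×15×5 = 1125
triangle coeff Δ(7,7,2) = 1/185640
Σ_t [5,7]: t=5:−1/2419200 t=6:+1/518400 t=7:−1/2419200 = 1/907200
(3j)²=56/3315 [(7 7 2; 0 0 0)], sign=+1
Σ_t [12,12]: t=12:+1/958003200 = 1/958003200
(3j)²=13/680 [(7 7 2; -7 6 1)], sign=-1
⇒ 4πI² = 105/289
I = (-1)√(105/289/(4π)) = -0.17003597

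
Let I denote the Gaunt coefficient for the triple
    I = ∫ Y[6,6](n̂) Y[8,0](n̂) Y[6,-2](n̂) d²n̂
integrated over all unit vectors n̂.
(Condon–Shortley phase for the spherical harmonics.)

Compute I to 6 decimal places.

0.000000

m-sum = 6 + 0 − 2 = 4 ≠ 0 ⇒ I = 0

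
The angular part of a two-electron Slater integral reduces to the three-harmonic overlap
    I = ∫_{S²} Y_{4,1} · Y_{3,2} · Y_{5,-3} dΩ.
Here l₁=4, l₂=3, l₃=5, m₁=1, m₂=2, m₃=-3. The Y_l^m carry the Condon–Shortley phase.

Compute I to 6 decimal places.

Rules hold: Σm=0, L=12 even, 1≤5≤7.
N = 9·7·11 = 693
Δ = 2!·6!·4!/13! = 1/180180
Racah Σ t=0..2: t=0:+1/576 t=1:−1/144 t=2:+1/576 = -1/288
⇒ 3j(4 3 5; 0 0 0)² = 20/1001, sgn +1
Racah Σ t=1..2: t=1:−1/1152 t=2:+1/1440 = -1/5760
⇒ 3j(4 3 5; 1 2 -3)² = 1/858, sgn -1
4πI² = N·(3j₀)²·(3jₘ)² = 30/1859
I = -1·√(0.0161377/4π) = -0.03583571

-0.035836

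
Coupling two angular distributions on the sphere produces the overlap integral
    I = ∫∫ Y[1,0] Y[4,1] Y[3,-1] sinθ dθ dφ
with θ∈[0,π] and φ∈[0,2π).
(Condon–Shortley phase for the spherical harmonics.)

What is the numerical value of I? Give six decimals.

Checks pass: Σm=0; 8 even; l₃=3∈[3,5].
(2·1+1)(2·4+1)(2·3+1) = 189
Δ: 2! 0! 6! / 9! → 1/252
sum: t=1:−1/36 = -1/36
3j²(1 4 3; 0 0 0) = Δ·Π!·Σ² = 4/63  (sign +1)
sum: t=1:−1/48 = -1/48
3j²(1 4 3; 0 1 -1) = Δ·Π!·Σ² = 5/84  (sign -1)
combine: 4πI² = 189·4/63·5/84 = 5/7
take √, sign -1: I = -0.23841361

-0.238414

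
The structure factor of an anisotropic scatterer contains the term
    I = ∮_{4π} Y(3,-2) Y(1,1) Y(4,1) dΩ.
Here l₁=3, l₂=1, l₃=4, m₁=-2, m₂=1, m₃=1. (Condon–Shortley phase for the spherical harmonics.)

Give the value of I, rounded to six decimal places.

-0.106622

Rules hold: Σm=0, L=8 even, 2≤4≤4.
N = 7·3·9 = 189
Δ = 0!·6!·2!/9! = 1/252
Racah Σ t=0..0: t=0:+1/36 = 1/36
⇒ 3j(3 1 4; 0 0 0)² = 4/63, sgn +1
Racah Σ t=0..0: t=0:+1/240 = 1/240
⇒ 3j(3 1 4; -2 1 1)² = 1/84, sgn -1
4πI² = N·(3j₀)²·(3jₘ)² = 1/7
I = -1·√(0.142857/4π) = -0.10662181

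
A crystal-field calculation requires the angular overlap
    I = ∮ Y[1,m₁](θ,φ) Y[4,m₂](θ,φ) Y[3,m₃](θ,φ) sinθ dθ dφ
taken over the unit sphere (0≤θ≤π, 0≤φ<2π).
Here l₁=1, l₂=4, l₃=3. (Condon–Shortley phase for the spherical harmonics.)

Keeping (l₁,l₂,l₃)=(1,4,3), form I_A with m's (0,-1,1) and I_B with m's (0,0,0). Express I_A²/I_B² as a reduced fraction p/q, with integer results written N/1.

15/16

Same 1,4,3: normalisation and zero-m 3j drop out of the ratio.
A: Δ: 2! 0! 6! / 9! → 1/252; sum: t=1:−1/48 = -1/48; 3j²(1 4 3; 0 -1 1) = Δ·Π!·Σ² = 5/84  (sign -1)
B: Δ: 2! 0! 6! / 9! → 1/252; sum: t=1:−1/36 = -1/36; 3j²(1 4 3; 0 0 0) = Δ·Π!·Σ² = 4/63  (sign +1)
I_A²/I_B² = (5/84)/(4/63) = 15/16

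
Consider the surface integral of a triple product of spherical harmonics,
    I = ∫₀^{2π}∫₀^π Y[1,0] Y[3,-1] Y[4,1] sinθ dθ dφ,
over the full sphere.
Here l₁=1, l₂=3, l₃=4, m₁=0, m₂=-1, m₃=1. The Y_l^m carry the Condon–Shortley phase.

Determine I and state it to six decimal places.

-0.238414

Rules hold: Σm=0, L=8 even, 2≤4≤4.
N = 3·7·9 = 189
Δ = 0!·2!·6!/9! = 1/252
Racah Σ t=0..0: t=0:+1/36 = 1/36
⇒ 3j(1 3 4; 0 0 0)² = 4/63, sgn +1
Racah Σ t=0..0: t=0:+1/48 = 1/48
⇒ 3j(1 3 4; 0 -1 1)² = 5/84, sgn -1
4πI² = N·(3j₀)²·(3jₘ)² = 5/7
I = -1·√(0.714286/4π) = -0.23841361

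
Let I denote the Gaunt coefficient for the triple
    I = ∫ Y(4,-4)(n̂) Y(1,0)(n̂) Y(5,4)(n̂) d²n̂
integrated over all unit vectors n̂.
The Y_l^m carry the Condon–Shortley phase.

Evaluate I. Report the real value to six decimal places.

m-sum 0 ✓  L=10 even ✓  3≤5≤5 ✓
Π(2lᵢ+1) = 9×3×11 = 297
triangle coeff Δ(4,1,5) = 1/495
Σ_t [0,0]: t=0:+1/576 = 1/576
(3j)²=5/99 [(4 1 5; 0 0 0)], sign=-1
Σ_t [0,0]: t=0:+1/40320 = 1/40320
(3j)²=1/55 [(4 1 5; -4 0 4)], sign=-1
⇒ 4πI² = 3/11
I = (+1)√(3/11/(4π)) = 0.14731920

0.147319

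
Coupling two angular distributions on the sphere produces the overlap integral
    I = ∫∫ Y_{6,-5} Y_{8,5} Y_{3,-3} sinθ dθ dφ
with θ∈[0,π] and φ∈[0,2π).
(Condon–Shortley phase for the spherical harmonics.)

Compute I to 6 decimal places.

m-sum = -5 + 5 − 3 = -3 ≠ 0 ⇒ I = 0

0.000000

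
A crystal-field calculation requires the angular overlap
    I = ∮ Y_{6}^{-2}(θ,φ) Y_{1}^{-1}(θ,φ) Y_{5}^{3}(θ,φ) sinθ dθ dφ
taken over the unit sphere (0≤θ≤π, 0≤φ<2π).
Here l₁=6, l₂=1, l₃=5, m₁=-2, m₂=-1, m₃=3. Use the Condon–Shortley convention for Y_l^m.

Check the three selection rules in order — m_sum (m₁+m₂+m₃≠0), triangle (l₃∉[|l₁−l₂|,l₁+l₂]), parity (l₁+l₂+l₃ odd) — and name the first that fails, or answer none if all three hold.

Σmᵢ = 0  ✓
l₃∈[|l₁−l₂|,l₁+l₂]=[5,7], have l₃=5  ✓
Σlᵢ = 12 ⇒ even  ✓

none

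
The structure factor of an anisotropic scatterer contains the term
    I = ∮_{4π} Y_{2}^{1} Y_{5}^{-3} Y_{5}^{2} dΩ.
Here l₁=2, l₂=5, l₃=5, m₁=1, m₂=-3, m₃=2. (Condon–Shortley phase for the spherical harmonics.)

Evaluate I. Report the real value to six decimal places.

Rules hold: Σm=0, L=12 even, 3≤5≤7.
N = 5·11·11 = 605
Δ = 2!·2!·8!/13! = 1/38610
Racah Σ t=0..2: t=0:+1/2880 t=1:−1/576 t=2:+1/2880 = -1/960
⇒ 3j(2 5 5; 0 0 0)² = 10/429, sgn +1
Racah Σ t=0..1: t=0:+1/2880 t=1:−1/10080 = 1/4032
⇒ 3j(2 5 5; 1 -3 2)² = 10/429, sgn -1
4πI² = N·(3j₀)²·(3jₘ)² = 500/1521
I = -1·√(0.328731/4π) = -0.16173926

-0.161739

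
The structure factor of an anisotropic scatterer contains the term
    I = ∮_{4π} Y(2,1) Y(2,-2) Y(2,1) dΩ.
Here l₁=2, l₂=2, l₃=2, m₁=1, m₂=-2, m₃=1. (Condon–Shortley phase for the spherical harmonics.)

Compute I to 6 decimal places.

0.220728

Checks pass: Σm=0; 6 even; l₃=2∈[0,4].
(2·2+1)(2·2+1)(2·2+1) = 125
Δ: 2! 2! 2! / 7! → 1/630
sum: t=0:+1/8 t=1:−1/1 t=2:+1/8 = -3/4
3j²(2 2 2; 0 0 0) = Δ·Π!·Σ² = 2/35  (sign -1)
sum: t=0:+1/4 = 1/4
3j²(2 2 2; 1 -2 1) = Δ·Π!·Σ² = 3/35  (sign -1)
combine: 4πI² = 125·2/35·3/35 = 30/49
take √, sign +1: I = 0.22072812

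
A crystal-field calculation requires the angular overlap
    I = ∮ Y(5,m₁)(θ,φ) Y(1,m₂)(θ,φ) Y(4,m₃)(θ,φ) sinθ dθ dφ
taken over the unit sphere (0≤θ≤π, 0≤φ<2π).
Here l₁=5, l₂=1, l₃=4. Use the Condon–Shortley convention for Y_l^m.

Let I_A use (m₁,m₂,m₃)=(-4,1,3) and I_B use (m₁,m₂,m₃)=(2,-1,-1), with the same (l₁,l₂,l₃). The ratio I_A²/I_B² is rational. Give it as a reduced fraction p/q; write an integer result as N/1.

l's match ⇒ only the (l;m) 3-j factors differ between A and B.
A: triangle coeff Δ(5,1,4) = 1/495; Σ_t [2,2]: t=2:+1/10080 = 1/10080; (3j)²=4/55 [(5 1 4; -4 1 3)], sign=-1
B: triangle coeff Δ(5,1,4) = 1/495; Σ_t [0,0]: t=0:+1/1440 = 1/1440; (3j)²=7/165 [(5 1 4; 2 -1 -1)], sign=-1
I_A²/I_B² = (4/55)/(7/165) = 12/7

12/7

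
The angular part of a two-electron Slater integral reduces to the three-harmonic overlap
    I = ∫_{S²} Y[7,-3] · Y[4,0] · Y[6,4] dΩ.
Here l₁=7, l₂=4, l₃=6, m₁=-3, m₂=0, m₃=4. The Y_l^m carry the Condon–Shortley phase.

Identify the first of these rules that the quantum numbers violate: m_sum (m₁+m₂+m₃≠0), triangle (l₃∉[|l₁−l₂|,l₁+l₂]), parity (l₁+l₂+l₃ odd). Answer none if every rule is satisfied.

m_sum

azimuthal sum: -3 + 0 + 4 = 1  ✗
3 ≤ 6 ≤ 11 (triangle on l)
L = 7 + 4 + 6 = 17 (odd)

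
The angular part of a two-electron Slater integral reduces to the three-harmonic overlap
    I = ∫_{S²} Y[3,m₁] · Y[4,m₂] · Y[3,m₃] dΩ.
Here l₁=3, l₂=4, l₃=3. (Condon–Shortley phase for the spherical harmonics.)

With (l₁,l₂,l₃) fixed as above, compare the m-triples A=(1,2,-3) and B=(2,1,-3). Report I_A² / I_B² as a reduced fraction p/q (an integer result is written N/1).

9/5

l's match ⇒ only the (l;m) 3-j factors differ between A and B.
A: triangle coeff Δ(3,4,3) = 1/34650; Σ_t [2,2]: t=2:+1/192 = 1/192; (3j)²=3/77 [(3 4 3; 1 2 -3)], sign=+1
B: triangle coeff Δ(3,4,3) = 1/34650; Σ_t [1,1]: t=1:−1/288 = -1/288; (3j)²=5/231 [(3 4 3; 2 1 -3)], sign=-1
I_A²/I_B² = (3/77)/(5/231) = 9/5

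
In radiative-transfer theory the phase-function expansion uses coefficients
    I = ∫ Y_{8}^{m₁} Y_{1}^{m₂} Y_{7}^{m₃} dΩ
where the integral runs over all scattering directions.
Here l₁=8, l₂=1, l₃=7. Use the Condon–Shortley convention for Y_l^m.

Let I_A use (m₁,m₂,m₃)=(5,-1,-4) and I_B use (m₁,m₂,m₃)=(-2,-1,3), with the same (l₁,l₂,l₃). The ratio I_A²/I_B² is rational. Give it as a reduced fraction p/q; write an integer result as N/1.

l's match ⇒ only the (l;m) 3-j factors differ between A and B.
A: triangle coeff Δ(8,1,7) = 1/2040; Σ_t [0,0]: t=0:+1/479001600 = 1/479001600; (3j)²=13/340 [(8 1 7; 5 -1 -4)], sign=-1
B: triangle coeff Δ(8,1,7) = 1/2040; Σ_t [0,0]: t=0:+1/174182400 = 1/174182400; (3j)²=1/136 [(8 1 7; -2 -1 3)], sign=+1
I_A²/I_B² = (13/340)/(1/136) = 26/5

26/5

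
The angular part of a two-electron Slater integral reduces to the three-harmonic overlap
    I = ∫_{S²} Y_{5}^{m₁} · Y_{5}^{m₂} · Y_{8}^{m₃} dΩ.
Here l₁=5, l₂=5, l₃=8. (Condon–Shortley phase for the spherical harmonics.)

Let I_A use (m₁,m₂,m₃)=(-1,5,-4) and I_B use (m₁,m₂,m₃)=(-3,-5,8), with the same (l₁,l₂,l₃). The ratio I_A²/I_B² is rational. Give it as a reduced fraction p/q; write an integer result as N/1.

Shared (l₁,l₂,l₃)=(5,5,8): N and (l;000)² cancel in I_A²/I_B².
A: Δ = 2!·8!·8!/19! = 1/37413090; Racah Σ t=2..2: t=2:+1/46448640 = 1/46448640; ⇒ 3j(5 5 8; -1 5 -4)² = 75/8398, sgn +1
B: Δ = 2!·8!·8!/19! = 1/37413090; Racah Σ t=0..0: t=0:+1/3251404800 = 1/3251404800; ⇒ 3j(5 5 8; -3 -5 8)² = 5/323, sgn +1
I_A²/I_B² = (75/8398)/(5/323) = 15/26

15/26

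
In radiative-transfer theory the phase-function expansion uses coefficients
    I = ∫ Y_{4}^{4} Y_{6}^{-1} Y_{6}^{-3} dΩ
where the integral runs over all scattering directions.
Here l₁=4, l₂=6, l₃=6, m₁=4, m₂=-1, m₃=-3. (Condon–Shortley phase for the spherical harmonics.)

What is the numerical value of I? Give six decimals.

Rules hold: Σm=0, L=16 even, 2≤6≤10.
N = 9·13·13 = 1521
Δ = 4!·4!·8!/17! = 1/15315300
Racah Σ t=0..4: t=0:+1/829440 t=1:−1/25920 t=2:+1/9216 t=3:−1/25920 t=4:+1/829440 = 7/207360
⇒ 3j(4 6 6; 0 0 0)² = 28/2431, sgn +1
Racah Σ t=0..0: t=0:+1/414720 = 1/414720
⇒ 3j(4 6 6; 4 -1 -3)² = 49/2431, sgn -1
4πI² = N·(3j₀)²·(3jₘ)² = 12348/34969
I = -1·√(0.353113/4π) = -0.16763001

-0.167630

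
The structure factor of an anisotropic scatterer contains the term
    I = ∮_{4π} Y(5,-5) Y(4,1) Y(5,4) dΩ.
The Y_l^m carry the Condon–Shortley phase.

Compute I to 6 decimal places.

m-sum 0 ✓  L=14 even ✓  1≤5≤9 ✓
Π(2lᵢ+1) = 11×9×11 = 1089
triangle coeff Δ(5,4,5) = 1/3153150
Σ_t [0,4]: t=0:+1/69120 t=1:−1/1728 t=2:+1/576 t=3:−1/1728 t=4:+1/69120 = 7/11520
(3j)²=2/143 [(5 4 5; 0 0 0)], sign=-1
Σ_t [4,4]: t=4:+1/103680 = 1/103680
(3j)²=4/143 [(5 4 5; -5 1 4)], sign=-1
⇒ 4πI² = 72/169
I = (+1)√(72/169/(4π)) = 0.18412721

0.184127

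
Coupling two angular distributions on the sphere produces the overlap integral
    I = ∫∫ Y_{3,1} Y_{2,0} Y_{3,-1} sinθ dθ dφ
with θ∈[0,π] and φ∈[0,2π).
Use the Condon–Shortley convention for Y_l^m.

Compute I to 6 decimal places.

Checks pass: Σm=0; 8 even; l₃=3∈[1,5].
(2·3+1)(2·2+1)(2·3+1) = 245
Δ: 2! 4! 2! / 9! → 1/3780
sum: t=0:+1/24 t=1:−1/4 t=2:+1/24 = -1/6
3j²(3 2 3; 0 0 0) = Δ·Π!·Σ² = 4/105  (sign +1)
sum: t=0:+1/16 t=1:−1/6 t=2:+1/96 = -3/32
3j²(3 2 3; 1 0 -1) = Δ·Π!·Σ² = 3/140  (sign -1)
combine: 4πI² = 245·4/105·3/140 = 1/5
take √, sign -1: I = -0.12615663

-0.126157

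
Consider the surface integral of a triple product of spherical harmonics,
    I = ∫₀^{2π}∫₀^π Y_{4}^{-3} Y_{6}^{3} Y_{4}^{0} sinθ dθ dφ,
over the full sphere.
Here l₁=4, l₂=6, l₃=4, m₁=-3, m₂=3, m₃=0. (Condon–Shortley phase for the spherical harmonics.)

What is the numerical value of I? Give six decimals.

0.123195

m-sum 0 ✓  L=14 even ✓  2≤4≤10 ✓
Π(2lᵢ+1) = 9×13×9 = 1053
triangle coeff Δ(4,6,4) = 1/1261260
Σ_t [2,4]: t=2:+1/4608 t=3:−1/1296 t=4:+1/4608 = -7/20736
(3j)²=20/1287 [(4 6 4; 0 0 0)], sign=-1
Σ_t [5,6]: t=5:−1/11520 t=6:+1/25920 = -1/20736
(3j)²=5/429 [(4 6 4; -3 3 0)], sign=-1
⇒ 4πI² = 300/1573
I = (+1)√(300/1573/(4π)) = 0.12319450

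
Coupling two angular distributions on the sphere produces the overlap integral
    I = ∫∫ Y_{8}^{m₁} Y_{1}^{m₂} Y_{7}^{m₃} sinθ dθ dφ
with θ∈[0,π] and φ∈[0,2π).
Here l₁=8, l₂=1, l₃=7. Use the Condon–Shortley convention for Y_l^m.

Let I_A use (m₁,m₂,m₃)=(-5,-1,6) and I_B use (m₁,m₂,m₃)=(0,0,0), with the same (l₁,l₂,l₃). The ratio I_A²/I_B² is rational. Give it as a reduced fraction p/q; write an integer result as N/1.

Same 8,1,7: normalisation and zero-m 3j drop out of the ratio.
A: Δ: 2! 14! 0! / 17! → 1/2040; sum: t=0:+1/12454041600 = 1/12454041600; 3j²(8 1 7; -5 -1 6) = Δ·Π!·Σ² = 1/680  (sign -1)
B: Δ: 2! 14! 0! / 17! → 1/2040; sum: t=1:−1/25401600 = -1/25401600; 3j²(8 1 7; 0 0 0) = Δ·Π!·Σ² = 8/255  (sign +1)
I_A²/I_B² = (1/680)/(8/255) = 3/64

3/64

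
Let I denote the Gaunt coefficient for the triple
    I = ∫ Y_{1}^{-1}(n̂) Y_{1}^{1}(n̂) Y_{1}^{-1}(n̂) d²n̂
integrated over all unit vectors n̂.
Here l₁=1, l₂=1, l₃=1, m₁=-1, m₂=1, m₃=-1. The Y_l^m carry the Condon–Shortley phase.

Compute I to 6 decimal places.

0.000000

m-sum = -1 + 1 − 1 = -1 ≠ 0 ⇒ I = 0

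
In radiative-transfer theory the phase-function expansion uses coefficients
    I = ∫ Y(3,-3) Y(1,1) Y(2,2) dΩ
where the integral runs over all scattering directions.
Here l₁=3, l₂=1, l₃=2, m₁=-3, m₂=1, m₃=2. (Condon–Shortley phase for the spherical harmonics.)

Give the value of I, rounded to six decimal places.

-0.319865

Checks pass: Σm=0; 6 even; l₃=2∈[2,4].
(2·3+1)(2·1+1)(2·2+1) = 105
Δ: 2! 4! 0! / 7! → 1/105
sum: t=1:−1/4 = -1/4
3j²(3 1 2; 0 0 0) = Δ·Π!·Σ² = 3/35  (sign -1)
sum: t=2:+1/48 = 1/48
3j²(3 1 2; -3 1 2) = Δ·Π!·Σ² = 1/7  (sign +1)
combine: 4πI² = 105·3/35·1/7 = 9/7
take √, sign -1: I = -0.31986543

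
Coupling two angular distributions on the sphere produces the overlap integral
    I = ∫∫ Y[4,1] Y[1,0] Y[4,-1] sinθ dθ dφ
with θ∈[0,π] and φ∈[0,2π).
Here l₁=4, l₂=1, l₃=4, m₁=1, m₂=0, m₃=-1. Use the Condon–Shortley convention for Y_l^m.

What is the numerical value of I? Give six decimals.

l₁+l₂+l₃=9 is odd: 3j(l;000)=0 ⇒ I=0

0.000000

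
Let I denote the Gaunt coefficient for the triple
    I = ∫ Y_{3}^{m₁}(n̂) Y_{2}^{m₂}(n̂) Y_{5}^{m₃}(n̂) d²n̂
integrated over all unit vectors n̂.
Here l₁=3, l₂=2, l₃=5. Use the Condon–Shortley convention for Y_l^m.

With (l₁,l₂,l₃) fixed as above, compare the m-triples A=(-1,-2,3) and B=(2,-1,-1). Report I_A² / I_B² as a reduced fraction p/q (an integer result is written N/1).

Shared (l₁,l₂,l₃)=(3,2,5): N and (l;000)² cancel in I_A²/I_B².
A: Δ = 0!·6!·4!/11! = 1/2310; Racah Σ t=0..0: t=0:+1/1152 = 1/1152; ⇒ 3j(3 2 5; -1 -2 3)² = 1/33, sgn +1
B: Δ = 0!·6!·4!/11! = 1/2310; Racah Σ t=0..0: t=0:+1/720 = 1/720; ⇒ 3j(3 2 5; 2 -1 -1)² = 4/385, sgn +1
I_A²/I_B² = (1/33)/(4/385) = 35/12

35/12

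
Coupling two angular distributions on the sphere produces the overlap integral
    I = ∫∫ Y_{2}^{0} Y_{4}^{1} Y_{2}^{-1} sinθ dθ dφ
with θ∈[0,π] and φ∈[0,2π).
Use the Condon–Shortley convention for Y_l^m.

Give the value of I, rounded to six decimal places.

-0.220728

m-sum 0 ✓  L=8 even ✓  2≤2≤6 ✓
Π(2lᵢ+1) = 5×9×5 = 225
triangle coeff Δ(2,4,2) = 1/630
Σ_t [2,2]: t=2:+1/16 = 1/16
(3j)²=2/35 [(2 4 2; 0 0 0)], sign=+1
Σ_t [2,2]: t=2:+1/24 = 1/24
(3j)²=1/21 [(2 4 2; 0 1 -1)], sign=-1
⇒ 4πI² = 30/49
I = (-1)√(30/49/(4π)) = -0.22072812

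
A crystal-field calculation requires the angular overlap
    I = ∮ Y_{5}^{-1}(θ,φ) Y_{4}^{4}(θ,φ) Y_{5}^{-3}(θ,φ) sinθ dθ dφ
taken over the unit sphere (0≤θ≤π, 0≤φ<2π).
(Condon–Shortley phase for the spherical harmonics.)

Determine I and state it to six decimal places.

Rules hold: Σm=0, L=14 even, 1≤5≤9.
N = 11·9·11 = 1089
Δ = 4!·6!·4!/15! = 1/3153150
Racah Σ t=0..4: t=0:+1/69120 t=1:−1/1728 t=2:+1/576 t=3:−1/1728 t=4:+1/69120 = 7/11520
⇒ 3j(5 4 5; 0 0 0)² = 2/143, sgn -1
Racah Σ t=4..4: t=4:+1/27648 = 1/27648
⇒ 3j(5 4 5; -1 4 -3)² = 10/429, sgn +1
4πI² = N·(3j₀)²·(3jₘ)² = 60/169
I = -1·√(0.35503/4π) = -0.16808437

-0.168084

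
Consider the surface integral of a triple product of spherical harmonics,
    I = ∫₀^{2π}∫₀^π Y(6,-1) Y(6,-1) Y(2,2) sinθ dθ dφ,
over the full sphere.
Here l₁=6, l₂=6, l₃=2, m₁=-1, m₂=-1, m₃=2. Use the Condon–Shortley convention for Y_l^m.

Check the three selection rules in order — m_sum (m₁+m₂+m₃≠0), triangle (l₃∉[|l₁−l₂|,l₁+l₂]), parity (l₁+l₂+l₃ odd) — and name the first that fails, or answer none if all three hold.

azimuthal sum: -1 − 1 + 2 = 0  ✓
0 ≤ 2 ≤ 12 (triangle on l)  ✓
L = 6 + 6 + 2 = 14 (even)  ✓

none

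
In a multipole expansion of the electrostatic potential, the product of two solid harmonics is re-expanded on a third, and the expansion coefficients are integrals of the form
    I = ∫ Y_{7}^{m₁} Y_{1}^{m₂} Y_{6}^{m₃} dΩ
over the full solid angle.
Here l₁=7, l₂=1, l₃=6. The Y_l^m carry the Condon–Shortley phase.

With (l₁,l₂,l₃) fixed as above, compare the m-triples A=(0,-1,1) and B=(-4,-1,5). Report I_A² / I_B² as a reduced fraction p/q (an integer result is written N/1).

7/1

l's match ⇒ only the (l;m) 3-j factors differ between A and B.
A: triangle coeff Δ(7,1,6) = 1/1365; Σ_t [0,0]: t=0:+1/1209600 = 1/1209600; (3j)²=1/65 [(7 1 6; 0 -1 1)], sign=-1
B: triangle coeff Δ(7,1,6) = 1/1365; Σ_t [0,0]: t=0:+1/79833600 = 1/79833600; (3j)²=1/455 [(7 1 6; -4 -1 5)], sign=-1
I_A²/I_B² = (1/65)/(1/455) = 7/1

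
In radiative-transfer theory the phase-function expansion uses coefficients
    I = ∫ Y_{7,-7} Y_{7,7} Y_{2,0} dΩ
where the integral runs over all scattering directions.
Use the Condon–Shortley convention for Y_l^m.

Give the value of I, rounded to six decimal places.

0.259734

Checks pass: Σm=0; 16 even; l₃=2∈[0,14].
(2·7+1)(2·7+1)(2·2+1) = 1125
Δ: 12! 2! 2! / 17! → 1/185640
sum: t=5:−1/2419200 t=6:+1/518400 t=7:−1/2419200 = 1/907200
3j²(7 7 2; 0 0 0) = Δ·Π!·Σ² = 56/3315  (sign +1)
sum: t=12:+1/1916006400 = 1/1916006400
3j²(7 7 2; -7 7 0) = Δ·Π!·Σ² = 91/2040  (sign +1)
combine: 4πI² = 1125·56/3315·91/2040 = 245/289
take √, sign +1: I = 0.25973423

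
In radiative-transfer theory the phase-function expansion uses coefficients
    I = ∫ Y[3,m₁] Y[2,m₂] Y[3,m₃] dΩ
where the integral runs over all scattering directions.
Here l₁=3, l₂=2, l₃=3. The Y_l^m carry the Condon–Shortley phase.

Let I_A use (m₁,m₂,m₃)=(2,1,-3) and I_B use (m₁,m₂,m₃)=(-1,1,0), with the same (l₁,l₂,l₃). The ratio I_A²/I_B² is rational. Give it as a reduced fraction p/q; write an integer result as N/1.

Shared (l₁,l₂,l₃)=(3,2,3): N and (l;000)² cancel in I_A²/I_B².
A: Δ = 2!·4!·2!/9! = 1/3780; Racah Σ t=1..1: t=1:−1/48 = -1/48; ⇒ 3j(3 2 3; 2 1 -3)² = 5/84, sgn -1
B: Δ = 2!·4!·2!/9! = 1/3780; Racah Σ t=1..2: t=1:−1/12 t=2:+1/8 = 1/24; ⇒ 3j(3 2 3; -1 1 0)² = 1/210, sgn -1
I_A²/I_B² = (5/84)/(1/210) = 25/2

25/2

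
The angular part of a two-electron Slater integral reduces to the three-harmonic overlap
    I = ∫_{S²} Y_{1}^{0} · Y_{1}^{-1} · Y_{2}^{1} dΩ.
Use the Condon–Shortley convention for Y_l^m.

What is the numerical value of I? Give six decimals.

Rules hold: Σm=0, L=4 even, 0≤2≤2.
N = 3·3·5 = 45
Δ = 0!·2!·2!/5! = 1/30
Racah Σ t=0..0: t=0:+1/1 = 1/1
⇒ 3j(1 1 2; 0 0 0)² = 2/15, sgn +1
Racah Σ t=0..0: t=0:+1/2 = 1/2
⇒ 3j(1 1 2; 0 -1 1)² = 1/10, sgn -1
4πI² = N·(3j₀)²·(3jₘ)² = 3/5
I = -1·√(0.6/4π) = -0.21850969

-0.218510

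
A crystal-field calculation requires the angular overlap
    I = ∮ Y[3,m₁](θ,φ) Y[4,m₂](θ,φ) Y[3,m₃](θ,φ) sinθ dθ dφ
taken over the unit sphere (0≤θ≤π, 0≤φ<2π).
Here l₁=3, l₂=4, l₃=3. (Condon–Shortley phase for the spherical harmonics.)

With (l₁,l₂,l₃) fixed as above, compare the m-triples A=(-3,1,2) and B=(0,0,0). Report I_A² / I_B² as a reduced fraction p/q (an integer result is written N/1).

Same 3,4,3: normalisation and zero-m 3j drop out of the ratio.
A: Δ: 4! 2! 4! / 11! → 1/34650; sum: t=4:+1/288 = 1/288; 3j²(3 4 3; -3 1 2) = Δ·Π!·Σ² = 5/231  (sign -1)
B: Δ: 4! 2! 4! / 11! → 1/34650; sum: t=1:−1/72 t=2:+1/16 t=3:−1/72 = 5/144; 3j²(3 4 3; 0 0 0) = Δ·Π!·Σ² = 2/77  (sign -1)
I_A²/I_B² = (5/231)/(2/77) = 5/6

5/6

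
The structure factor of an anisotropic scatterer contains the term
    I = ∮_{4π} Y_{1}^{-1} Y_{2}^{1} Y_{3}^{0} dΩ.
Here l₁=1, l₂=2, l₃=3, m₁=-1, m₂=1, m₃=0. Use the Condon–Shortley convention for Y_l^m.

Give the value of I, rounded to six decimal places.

0.143048

m-sum 0 ✓  L=6 even ✓  1≤3≤3 ✓
Π(2lᵢ+1) = 3×5×7 = 105
triangle coeff Δ(1,2,3) = 1/105
Σ_t [0,0]: t=0:+1/4 = 1/4
(3j)²=3/35 [(1 2 3; 0 0 0)], sign=-1
Σ_t [0,0]: t=0:+1/12 = 1/12
(3j)²=1/35 [(1 2 3; -1 1 0)], sign=-1
⇒ 4πI² = 9/35
I = (+1)√(9/35/(4π)) = 0.14304817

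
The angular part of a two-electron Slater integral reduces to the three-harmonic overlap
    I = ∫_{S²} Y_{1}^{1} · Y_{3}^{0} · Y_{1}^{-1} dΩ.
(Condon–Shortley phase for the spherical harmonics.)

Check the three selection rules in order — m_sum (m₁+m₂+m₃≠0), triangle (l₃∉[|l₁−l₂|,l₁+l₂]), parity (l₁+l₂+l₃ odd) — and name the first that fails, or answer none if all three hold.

m₁+m₂+m₃ = 1 + 0 − 1 = 0  ✓
triangle: |1−3|=2 ≤ l₃=1 ≤ 1+3=4  ✗
parity: l₁+l₂+l₃ = 5 is odd

triangle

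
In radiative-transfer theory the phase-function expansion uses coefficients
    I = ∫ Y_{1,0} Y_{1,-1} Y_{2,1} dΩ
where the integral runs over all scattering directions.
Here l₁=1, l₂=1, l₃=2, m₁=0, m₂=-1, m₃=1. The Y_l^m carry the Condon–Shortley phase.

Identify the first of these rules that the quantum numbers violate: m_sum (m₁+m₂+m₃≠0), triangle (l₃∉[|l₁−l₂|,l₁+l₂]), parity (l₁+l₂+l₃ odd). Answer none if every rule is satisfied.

none

azimuthal sum: 0 − 1 + 1 = 0  ✓
0 ≤ 2 ≤ 2 (triangle on l)  ✓
L = 1 + 1 + 2 = 4 (even)  ✓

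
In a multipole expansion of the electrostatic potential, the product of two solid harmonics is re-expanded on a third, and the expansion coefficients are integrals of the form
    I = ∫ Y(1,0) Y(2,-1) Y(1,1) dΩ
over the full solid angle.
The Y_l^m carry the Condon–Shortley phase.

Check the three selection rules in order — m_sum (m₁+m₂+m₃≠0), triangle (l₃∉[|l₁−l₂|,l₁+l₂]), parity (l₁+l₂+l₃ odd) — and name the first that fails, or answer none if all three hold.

m₁+m₂+m₃ = 0 − 1 + 1 = 0  ✓
triangle: |1−2|=1 ≤ l₃=1 ≤ 1+2=3  ✓
parity: l₁+l₂+l₃ = 4 is even  ✓

none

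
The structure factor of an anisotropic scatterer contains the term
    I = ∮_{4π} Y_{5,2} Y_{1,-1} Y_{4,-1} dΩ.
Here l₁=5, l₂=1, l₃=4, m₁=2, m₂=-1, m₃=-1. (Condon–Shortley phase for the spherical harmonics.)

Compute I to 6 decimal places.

0.225034

Checks pass: Σm=0; 10 even; l₃=4∈[4,6].
(2·5+1)(2·1+1)(2·4+1) = 297
Δ: 2! 8! 0! / 11! → 1/495
sum: t=1:−1/576 = -1/576
3j²(5 1 4; 0 0 0) = Δ·Π!·Σ² = 5/99  (sign -1)
sum: t=0:+1/1440 = 1/1440
3j²(5 1 4; 2 -1 -1) = Δ·Π!·Σ² = 7/165  (sign -1)
combine: 4πI² = 297·5/99·7/165 = 7/11
take √, sign +1: I = 0.22503380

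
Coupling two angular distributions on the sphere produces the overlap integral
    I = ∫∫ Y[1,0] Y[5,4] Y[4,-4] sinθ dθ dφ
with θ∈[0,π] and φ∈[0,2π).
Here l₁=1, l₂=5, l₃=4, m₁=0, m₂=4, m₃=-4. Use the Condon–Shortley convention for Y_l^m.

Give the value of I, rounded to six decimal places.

Rules hold: Σm=0, L=10 even, 4≤4≤6.
N = 3·11·9 = 297
Δ = 2!·0!·8!/11! = 1/495
Racah Σ t=1..1: t=1:−1/576 = -1/576
⇒ 3j(1 5 4; 0 0 0)² = 5/99, sgn -1
Racah Σ t=1..1: t=1:−1/40320 = -1/40320
⇒ 3j(1 5 4; 0 4 -4)² = 1/55, sgn -1
4πI² = N·(3j₀)²·(3jₘ)² = 3/11
I = +1·√(0.272727/4π) = 0.14731920

0.147319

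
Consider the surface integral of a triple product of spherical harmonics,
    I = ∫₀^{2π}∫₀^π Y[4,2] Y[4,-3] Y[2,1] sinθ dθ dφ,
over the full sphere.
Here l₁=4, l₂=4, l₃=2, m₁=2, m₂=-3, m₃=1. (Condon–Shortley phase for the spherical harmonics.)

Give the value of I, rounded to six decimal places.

m-sum 0 ✓  L=10 even ✓  0≤2≤8 ✓
Π(2lᵢ+1) = 9×9×5 = 405
triangle coeff Δ(4,4,2) = 1/13860
Σ_t [2,4]: t=2:+1/192 t=3:−1/36 t=4:+1/192 = -5/288
(3j)²=20/693 [(4 4 2; 0 0 0)], sign=-1
Σ_t [0,1]: t=0:+1/1440 t=1:−1/240 = -1/288
(3j)²=5/132 [(4 4 2; 2 -3 1)], sign=+1
⇒ 4πI² = 375/847
I = (-1)√(375/847/(4π)) = -0.18770204

-0.187702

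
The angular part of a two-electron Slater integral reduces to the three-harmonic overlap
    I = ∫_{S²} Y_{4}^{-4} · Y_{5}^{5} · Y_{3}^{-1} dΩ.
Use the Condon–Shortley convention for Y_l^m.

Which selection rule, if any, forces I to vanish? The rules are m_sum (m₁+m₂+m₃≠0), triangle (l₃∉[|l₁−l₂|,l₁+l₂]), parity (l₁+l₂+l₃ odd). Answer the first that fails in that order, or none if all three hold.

none

Σmᵢ = 0  ✓
l₃∈[|l₁−l₂|,l₁+l₂]=[1,9], have l₃=3  ✓
Σlᵢ = 12 ⇒ even  ✓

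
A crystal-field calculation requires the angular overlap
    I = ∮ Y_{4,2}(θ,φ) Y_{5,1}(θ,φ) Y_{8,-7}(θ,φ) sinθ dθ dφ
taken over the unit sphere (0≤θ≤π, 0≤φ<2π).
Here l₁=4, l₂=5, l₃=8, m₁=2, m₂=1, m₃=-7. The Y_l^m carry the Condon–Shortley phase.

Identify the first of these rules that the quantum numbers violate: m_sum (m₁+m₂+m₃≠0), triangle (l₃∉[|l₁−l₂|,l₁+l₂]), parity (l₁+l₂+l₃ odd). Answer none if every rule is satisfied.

Σmᵢ = -4  ✗
l₃∈[|l₁−l₂|,l₁+l₂]=[1,9], have l₃=8
Σlᵢ = 17 ⇒ odd

m_sum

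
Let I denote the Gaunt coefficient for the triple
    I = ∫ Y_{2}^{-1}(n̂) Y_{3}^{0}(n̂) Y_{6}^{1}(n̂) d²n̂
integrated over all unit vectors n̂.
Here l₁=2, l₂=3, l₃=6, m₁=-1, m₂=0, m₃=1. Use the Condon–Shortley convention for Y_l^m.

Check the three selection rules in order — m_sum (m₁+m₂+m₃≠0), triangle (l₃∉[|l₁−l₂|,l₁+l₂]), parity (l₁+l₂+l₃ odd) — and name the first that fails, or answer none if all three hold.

azimuthal sum: -1 + 0 + 1 = 0  ✓
1 ≤ 6 ≤ 5 (triangle on l)  ✗
L = 2 + 3 + 6 = 11 (odd)

triangle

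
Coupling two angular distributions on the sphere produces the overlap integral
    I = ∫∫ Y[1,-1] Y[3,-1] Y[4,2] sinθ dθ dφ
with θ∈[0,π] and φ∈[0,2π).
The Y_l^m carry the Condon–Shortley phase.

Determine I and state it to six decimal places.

m-sum 0 ✓  L=8 even ✓  2≤4≤4 ✓
Π(2lᵢ+1) = 3×7×9 = 189
triangle coeff Δ(1,3,4) = 1/252
Σ_t [0,0]: t=0:+1/36 = 1/36
(3j)²=4/63 [(1 3 4; 0 0 0)], sign=+1
Σ_t [0,0]: t=0:+1/96 = 1/96
(3j)²=5/84 [(1 3 4; -1 -1 2)], sign=+1
⇒ 4πI² = 5/7
I = (+1)√(5/7/(4π)) = 0.23841361

0.238414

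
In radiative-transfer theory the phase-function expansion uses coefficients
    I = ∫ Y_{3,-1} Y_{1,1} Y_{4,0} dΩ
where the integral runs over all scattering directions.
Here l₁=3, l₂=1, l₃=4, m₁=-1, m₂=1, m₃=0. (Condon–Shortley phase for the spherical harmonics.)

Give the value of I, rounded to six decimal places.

m-sum 0 ✓  L=8 even ✓  2≤4≤4 ✓
Π(2lᵢ+1) = 7×3×9 = 189
triangle coeff Δ(3,1,4) = 1/252
Σ_t [0,0]: t=0:+1/36 = 1/36
(3j)²=4/63 [(3 1 4; 0 0 0)], sign=+1
Σ_t [0,0]: t=0:+1/96 = 1/96
(3j)²=1/42 [(3 1 4; -1 1 0)], sign=+1
⇒ 4πI² = 2/7
I = (+1)√(2/7/(4π)) = 0.15078601

0.150786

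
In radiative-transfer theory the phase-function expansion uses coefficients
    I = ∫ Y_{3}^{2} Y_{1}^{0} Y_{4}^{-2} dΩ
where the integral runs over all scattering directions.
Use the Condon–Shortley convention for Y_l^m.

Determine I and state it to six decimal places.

0.213244

m-sum 0 ✓  L=8 even ✓  2≤4≤4 ✓
Π(2lᵢ+1) = 7×3×9 = 189
triangle coeff Δ(3,1,4) = 1/252
Σ_t [0,0]: t=0:+1/36 = 1/36
(3j)²=4/63 [(3 1 4; 0 0 0)], sign=+1
Σ_t [0,0]: t=0:+1/120 = 1/120
(3j)²=1/21 [(3 1 4; 2 0 -2)], sign=+1
⇒ 4πI² = 4/7
I = (+1)√(4/7/(4π)) = 0.21324362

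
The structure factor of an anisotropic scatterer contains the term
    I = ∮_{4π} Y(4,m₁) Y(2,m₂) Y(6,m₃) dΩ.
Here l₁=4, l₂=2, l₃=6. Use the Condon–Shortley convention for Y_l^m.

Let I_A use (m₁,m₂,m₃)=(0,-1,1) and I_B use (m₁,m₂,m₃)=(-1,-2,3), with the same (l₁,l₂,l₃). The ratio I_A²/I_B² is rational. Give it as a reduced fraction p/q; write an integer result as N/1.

25/18

Same 4,2,6: normalisation and zero-m 3j drop out of the ratio.
A: Δ: 0! 8! 4! / 13! → 1/6435; sum: t=0:+1/3456 = 1/3456; 3j²(4 2 6; 0 -1 1) = Δ·Π!·Σ² = 35/1287  (sign -1)
B: Δ: 0! 8! 4! / 13! → 1/6435; sum: t=0:+1/17280 = 1/17280; 3j²(4 2 6; -1 -2 3) = Δ·Π!·Σ² = 14/715  (sign -1)
I_A²/I_B² = (35/1287)/(14/715) = 25/18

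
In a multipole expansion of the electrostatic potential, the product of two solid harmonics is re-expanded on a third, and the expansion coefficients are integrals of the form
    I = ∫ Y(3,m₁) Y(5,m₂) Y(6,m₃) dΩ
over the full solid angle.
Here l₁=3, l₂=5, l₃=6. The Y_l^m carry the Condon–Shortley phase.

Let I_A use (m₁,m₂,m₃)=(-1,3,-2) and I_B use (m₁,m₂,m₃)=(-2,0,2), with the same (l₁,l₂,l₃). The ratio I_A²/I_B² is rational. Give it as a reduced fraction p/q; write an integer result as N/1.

Shared (l₁,l₂,l₃)=(3,5,6): N and (l;000)² cancel in I_A²/I_B².
A: Δ = 2!·4!·8!/15! = 1/675675; Racah Σ t=0..2: t=0:+1/1935360 t=1:−1/30240 t=2:+1/11520 = 1/18432; ⇒ 3j(3 5 6; -1 3 -2)² = 7/429, sgn +1
B: Δ = 2!·4!·8!/15! = 1/675675; Racah Σ t=1..2: t=1:−1/13824 t=2:+1/8640 = 1/23040; ⇒ 3j(3 5 6; -2 0 2)² = 2/429, sgn +1
I_A²/I_B² = (7/429)/(2/429) = 7/2

7/2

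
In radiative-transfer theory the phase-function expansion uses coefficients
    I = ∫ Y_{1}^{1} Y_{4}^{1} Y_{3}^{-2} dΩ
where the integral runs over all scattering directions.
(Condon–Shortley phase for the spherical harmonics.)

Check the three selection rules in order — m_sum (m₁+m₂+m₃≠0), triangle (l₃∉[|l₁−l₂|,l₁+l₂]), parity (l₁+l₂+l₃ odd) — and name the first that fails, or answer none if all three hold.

Σmᵢ = 0  ✓
l₃∈[|l₁−l₂|,l₁+l₂]=[3,5], have l₃=3  ✓
Σlᵢ = 8 ⇒ even  ✓

none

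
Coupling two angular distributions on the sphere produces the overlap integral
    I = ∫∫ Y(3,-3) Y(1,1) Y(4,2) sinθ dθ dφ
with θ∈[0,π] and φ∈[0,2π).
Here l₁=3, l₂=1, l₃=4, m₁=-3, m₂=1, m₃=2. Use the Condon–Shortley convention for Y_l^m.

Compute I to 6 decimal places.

Checks pass: Σm=0; 8 even; l₃=4∈[2,4].
(2·3+1)(2·1+1)(2·4+1) = 189
Δ: 0! 6! 2! / 9! → 1/252
sum: t=0:+1/36 = 1/36
3j²(3 1 4; 0 0 0) = Δ·Π!·Σ² = 4/63  (sign +1)
sum: t=0:+1/1440 = 1/1440
3j²(3 1 4; -3 1 2) = Δ·Π!·Σ² = 1/252  (sign +1)
combine: 4πI² = 189·4/63·1/252 = 1/21
take √, sign +1: I = 0.06155813

0.061558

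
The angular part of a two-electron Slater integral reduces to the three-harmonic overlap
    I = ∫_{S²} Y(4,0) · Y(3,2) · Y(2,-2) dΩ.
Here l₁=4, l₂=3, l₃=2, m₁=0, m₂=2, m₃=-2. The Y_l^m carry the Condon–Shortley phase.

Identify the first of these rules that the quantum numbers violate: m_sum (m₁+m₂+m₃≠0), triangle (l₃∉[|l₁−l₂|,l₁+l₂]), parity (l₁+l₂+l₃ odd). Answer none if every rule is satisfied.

parity

m₁+m₂+m₃ = 0 + 2 − 2 = 0  ✓
triangle: |4−3|=1 ≤ l₃=2 ≤ 4+3=7  ✓
parity: l₁+l₂+l₃ = 9 is odd  ✗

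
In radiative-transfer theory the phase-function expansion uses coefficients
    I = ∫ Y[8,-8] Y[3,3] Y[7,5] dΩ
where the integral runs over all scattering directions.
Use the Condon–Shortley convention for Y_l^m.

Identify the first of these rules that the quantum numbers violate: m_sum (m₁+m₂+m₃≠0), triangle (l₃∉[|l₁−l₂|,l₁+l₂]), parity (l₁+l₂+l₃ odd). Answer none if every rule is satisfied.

m₁+m₂+m₃ = -8 + 3 + 5 = 0  ✓
triangle: |8−3|=5 ≤ l₃=7 ≤ 8+3=11  ✓
parity: l₁+l₂+l₃ = 18 is even  ✓

none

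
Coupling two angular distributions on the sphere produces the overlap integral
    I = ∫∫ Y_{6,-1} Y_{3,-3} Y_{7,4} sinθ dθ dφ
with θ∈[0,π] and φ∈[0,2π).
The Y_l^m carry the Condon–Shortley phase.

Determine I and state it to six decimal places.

Checks pass: Σm=0; 16 even; l₃=7∈[3,9].
(2·6+1)(2·3+1)(2·7+1) = 1365
Δ: 2! 10! 4! / 17! → 1/2042040
sum: t=0:+1/207360 t=1:−1/57600 t=2:+1/207360 = -1/129600
3j²(6 3 7; 0 0 0) = Δ·Π!·Σ² = 168/12155  (sign +1)
sum: t=0:+1/1451520 = 1/1451520
3j²(6 3 7; -1 -3 4) = Δ·Π!·Σ² = 75/3094  (sign -1)
combine: 4πI² = 1365·168/12155·75/3094 = 18900/41327
take √, sign -1: I = -0.19076954

-0.190770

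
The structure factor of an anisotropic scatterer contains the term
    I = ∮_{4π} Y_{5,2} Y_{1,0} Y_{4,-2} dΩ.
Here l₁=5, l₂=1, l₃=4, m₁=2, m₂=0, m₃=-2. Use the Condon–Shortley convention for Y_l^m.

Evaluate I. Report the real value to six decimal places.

0.225034

Rules hold: Σm=0, L=10 even, 4≤4≤6.
N = 11·3·9 = 297
Δ = 2!·8!·0!/11! = 1/495
Racah Σ t=1..1: t=1:−1/576 = -1/576
⇒ 3j(5 1 4; 0 0 0)² = 5/99, sgn -1
Racah Σ t=1..1: t=1:−1/1440 = -1/1440
⇒ 3j(5 1 4; 2 0 -2)² = 7/165, sgn -1
4πI² = N·(3j₀)²·(3jₘ)² = 7/11
I = +1·√(0.636364/4π) = 0.22503380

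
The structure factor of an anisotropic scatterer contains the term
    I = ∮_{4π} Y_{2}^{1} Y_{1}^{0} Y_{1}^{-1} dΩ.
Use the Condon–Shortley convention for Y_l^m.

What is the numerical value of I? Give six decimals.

m-sum 0 ✓  L=4 even ✓  1≤1≤3 ✓
Π(2lᵢ+1) = 5×3×3 = 45
triangle coeff Δ(2,1,1) = 1/30
Σ_t [1,1]: t=1:−1/1 = -1/1
(3j)²=2/15 [(2 1 1; 0 0 0)], sign=+1
Σ_t [1,1]: t=1:−1/2 = -1/2
(3j)²=1/10 [(2 1 1; 1 0 -1)], sign=-1
⇒ 4πI² = 3/5
I = (-1)√(3/5/(4π)) = -0.21850969

-0.218510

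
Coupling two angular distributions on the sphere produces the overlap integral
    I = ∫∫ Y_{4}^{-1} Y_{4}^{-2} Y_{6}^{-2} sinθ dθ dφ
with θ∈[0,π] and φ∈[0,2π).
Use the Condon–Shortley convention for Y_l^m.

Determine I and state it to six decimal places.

0.000000

Σmᵢ = -5 ≠ 0, so the φ-integral vanishes; I = 0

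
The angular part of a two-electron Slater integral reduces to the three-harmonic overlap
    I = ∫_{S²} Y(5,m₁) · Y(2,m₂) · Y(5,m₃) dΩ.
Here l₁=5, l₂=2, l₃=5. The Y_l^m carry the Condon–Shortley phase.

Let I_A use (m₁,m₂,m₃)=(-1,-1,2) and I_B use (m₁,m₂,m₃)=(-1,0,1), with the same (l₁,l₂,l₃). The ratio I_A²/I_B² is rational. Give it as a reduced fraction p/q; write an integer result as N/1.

14/27

l's match ⇒ only the (l;m) 3-j factors differ between A and B.
A: triangle coeff Δ(5,2,5) = 1/38610; Σ_t [0,1]: t=0:+1/2880 t=1:−1/1440 = -1/2880; (3j)²=7/715 [(5 2 5; -1 -1 2)], sign=+1
B: triangle coeff Δ(5,2,5) = 1/38610; Σ_t [0,2]: t=0:+1/5760 t=1:−1/720 t=2:+1/2304 = -1/1280; (3j)²=27/1430 [(5 2 5; -1 0 1)], sign=-1
I_A²/I_B² = (7/715)/(27/1430) = 14/27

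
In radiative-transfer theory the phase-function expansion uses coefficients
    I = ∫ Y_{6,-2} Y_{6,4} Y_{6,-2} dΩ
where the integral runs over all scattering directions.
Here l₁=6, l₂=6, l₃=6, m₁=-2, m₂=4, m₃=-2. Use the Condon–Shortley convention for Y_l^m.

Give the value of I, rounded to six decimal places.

0.128534

Rules hold: Σm=0, L=18 even, 0≤6≤12.
N = 13·13·13 = 2197
Δ = 6!·6!·6!/19! = 1/325909584
Racah Σ t=0..6: t=0:+1/373248000 t=1:−1/1728000 t=2:+1/110592 t=3:−1/46656 t=4:+1/110592 t=5:−1/1728000 t=6:+1/373248000 = -7/1555200
⇒ 3j(6 6 6; 0 0 0)² = 400/46189, sgn -1
Racah Σ t=4..6: t=4:+1/1658880 t=5:−1/518400 t=6:+1/1658880 = -1/1382400
⇒ 3j(6 6 6; -2 4 -2)² = 504/46189, sgn -1
4πI² = N·(3j₀)²·(3jₘ)² = 2620800/12623809
I = +1·√(0.207608/4π) = 0.12853364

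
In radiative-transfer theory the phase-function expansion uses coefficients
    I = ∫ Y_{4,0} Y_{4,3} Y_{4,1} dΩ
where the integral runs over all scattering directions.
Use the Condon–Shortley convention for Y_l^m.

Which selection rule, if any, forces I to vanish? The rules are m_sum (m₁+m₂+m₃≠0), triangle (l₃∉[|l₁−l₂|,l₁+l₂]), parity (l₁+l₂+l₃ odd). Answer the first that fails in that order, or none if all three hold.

m_sum

m₁+m₂+m₃ = 0 + 3 + 1 = 4  ✗
triangle: |4−4|=0 ≤ l₃=4 ≤ 4+4=8
parity: l₁+l₂+l₃ = 12 is even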